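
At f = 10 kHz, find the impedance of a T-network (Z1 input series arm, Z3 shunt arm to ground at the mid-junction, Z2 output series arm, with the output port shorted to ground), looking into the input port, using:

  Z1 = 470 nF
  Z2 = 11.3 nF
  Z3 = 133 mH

Step 1 — Angular frequency: ω = 2π·f = 2π·1e+04 = 6.283e+04 rad/s.
Step 2 — Component impedances:
  Z1: Z = 1/(jωC) = -j/(ω·C) = 0 - j33.86 Ω
  Z2: Z = 1/(jωC) = -j/(ω·C) = 0 - j1408 Ω
  Z3: Z = jωL = j·6.283e+04·0.133 = 0 + j8357 Ω
Step 3 — With the output port shorted to ground, the output series arm Z2 runs from the junction to ground; the shunt arm Z3 also runs from the junction to ground. They appear in parallel: Z3 || Z2 = 0 - j1694 Ω.
Step 4 — Series with input arm Z1: Z_in = Z1 + (Z3 || Z2) = 0 - j1728 Ω = 1728∠-90.0° Ω.

Z = 0 - j1728 Ω = 1728∠-90.0° Ω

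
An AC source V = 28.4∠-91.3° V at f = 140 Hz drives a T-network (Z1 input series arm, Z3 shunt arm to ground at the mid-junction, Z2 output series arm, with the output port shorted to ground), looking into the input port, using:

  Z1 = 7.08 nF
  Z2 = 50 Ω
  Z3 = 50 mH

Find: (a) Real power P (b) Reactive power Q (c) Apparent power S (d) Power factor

Step 1 — Angular frequency: ω = 2π·f = 2π·140 = 879.6 rad/s.
Step 2 — Component impedances:
  Z1: Z = 1/(jωC) = -j/(ω·C) = 0 - j1.606e+05 Ω
  Z2: Z = R = 50 Ω
  Z3: Z = jωL = j·879.6·0.05 = 0 + j43.98 Ω
Step 3 — With the output port shorted to ground, the output series arm Z2 runs from the junction to ground; the shunt arm Z3 also runs from the junction to ground. They appear in parallel: Z3 || Z2 = 21.81 + j24.8 Ω.
Step 4 — Series with input arm Z1: Z_in = Z1 + (Z3 || Z2) = 21.81 - j1.605e+05 Ω = 1.605e+05∠-90.0° Ω.
Step 5 — Source phasor: V = 28.4∠-91.3° V = -0.6443 - j28.39 V.
Step 6 — Current: I = V / Z = 0.0001769 - j4.037e-06 A = 0.0001769∠-1.3° A.
Step 7 — Complex power: S = V·I* = 6.826e-07 - j0.005024 VA.
Step 8 — Real power: P = Re(S) = 6.826e-07 W.
Step 9 — Reactive power: Q = Im(S) = -0.005024 VAR.
Step 10 — Apparent power: |S| = 0.005024 VA.
Step 11 — Power factor: PF = P/|S| = 0.0001359 (leading).

(a) P = 6.826e-07 W  (b) Q = -0.005024 VAR  (c) S = 0.005024 VA  (d) PF = 0.0001359 (leading)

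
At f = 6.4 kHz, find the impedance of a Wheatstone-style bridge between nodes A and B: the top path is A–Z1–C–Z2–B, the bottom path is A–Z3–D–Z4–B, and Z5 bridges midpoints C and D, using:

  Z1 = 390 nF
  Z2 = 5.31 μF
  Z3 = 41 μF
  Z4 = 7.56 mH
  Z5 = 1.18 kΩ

Step 1 — Angular frequency: ω = 2π·f = 2π·6400 = 4.021e+04 rad/s.
Step 2 — Component impedances:
  Z1: Z = 1/(jωC) = -j/(ω·C) = 0 - j63.76 Ω
  Z2: Z = 1/(jωC) = -j/(ω·C) = 0 - j4.683 Ω
  Z3: Z = 1/(jωC) = -j/(ω·C) = 0 - j0.6065 Ω
  Z4: Z = jωL = j·4.021e+04·0.00756 = 0 + j304 Ω
  Z5: Z = R = 1180 Ω
Step 3 — Bridge requires nodal analysis (the Z5 bridge couples midpoints C and D, so the two paths cannot be reduced to a simple series/parallel combination). Setting node B to ground and injecting 1 A at node A, the 3-node admittance system at A, C, D solves to V_A = Z_AB = 5.743 - j87.99 Ω = 88.18∠-86.3° Ω.

Z = 5.743 - j87.99 Ω = 88.18∠-86.3° Ω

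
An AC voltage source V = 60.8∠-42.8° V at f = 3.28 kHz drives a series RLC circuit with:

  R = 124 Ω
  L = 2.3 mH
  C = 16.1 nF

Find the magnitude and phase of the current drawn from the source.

Step 1 — Angular frequency: ω = 2π·f = 2π·3280 = 2.061e+04 rad/s.
Step 2 — Component impedances:
  R: Z = R = 124 Ω
  L: Z = jωL = j·2.061e+04·0.0023 = 0 + j47.4 Ω
  C: Z = 1/(jωC) = -j/(ω·C) = 0 - j3014 Ω
Step 3 — Series combination: Z_total = R + L + C = 124 - j2966 Ω = 2969∠-87.6° Ω.
Step 4 — Source phasor: V = 60.8∠-42.8° V = 44.61 - j41.31 V.
Step 5 — Ohm's law: I = V / Z_total = (44.61 - j41.31) / (124 - j2966) = 0.01453 + j0.01443 A.
Step 6 — Convert to polar: |I| = 0.02048 A, ∠I = 44.8°.

I = 0.02048∠44.8° A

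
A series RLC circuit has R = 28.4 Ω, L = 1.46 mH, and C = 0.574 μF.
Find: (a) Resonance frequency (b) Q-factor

Step 1 — Resonance condition Im(Z)=0 gives ω₀ = 1/√(LC).
Step 2 — ω₀ = 1/√(0.00146·5.74e-07) = 3.454e+04 rad/s.
Step 3 — f₀ = ω₀/(2π) = 5498 Hz.
Step 4 — Series Q: Q = ω₀L/R = 3.454e+04·0.00146/28.4 = 1.776.

(a) f₀ = 5498 Hz  (b) Q = 1.776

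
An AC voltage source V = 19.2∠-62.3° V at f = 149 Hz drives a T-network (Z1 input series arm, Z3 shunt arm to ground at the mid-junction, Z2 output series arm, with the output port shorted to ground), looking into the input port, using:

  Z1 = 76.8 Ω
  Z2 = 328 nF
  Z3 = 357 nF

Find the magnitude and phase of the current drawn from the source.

Step 1 — Angular frequency: ω = 2π·f = 2π·149 = 936.2 rad/s.
Step 2 — Component impedances:
  Z1: Z = R = 76.8 Ω
  Z2: Z = 1/(jωC) = -j/(ω·C) = 0 - j3257 Ω
  Z3: Z = 1/(jωC) = -j/(ω·C) = 0 - j2992 Ω
Step 3 — With the output port shorted to ground, the output series arm Z2 runs from the junction to ground; the shunt arm Z3 also runs from the junction to ground. They appear in parallel: Z3 || Z2 = 0 - j1559 Ω.
Step 4 — Series with input arm Z1: Z_in = Z1 + (Z3 || Z2) = 76.8 - j1559 Ω = 1561∠-87.2° Ω.
Step 5 — Source phasor: V = 19.2∠-62.3° V = 8.925 - j17 V.
Step 6 — Ohm's law: I = V / Z_total = (8.925 - j17) / (76.8 - j1559) = 0.01116 + j0.005174 A.
Step 7 — Convert to polar: |I| = 0.0123 A, ∠I = 24.9°.

I = 0.0123∠24.9° A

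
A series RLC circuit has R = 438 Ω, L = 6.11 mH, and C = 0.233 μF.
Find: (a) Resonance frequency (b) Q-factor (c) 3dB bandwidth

Step 1 — Resonance: ω₀ = 1/√(LC) = 1/√(0.00611·2.33e-07) = 2.65e+04 rad/s.
Step 2 — f₀ = ω₀/(2π) = 4218 Hz.
Step 3 — Series Q: Q = ω₀L/R = 2.65e+04·0.00611/438 = 0.3697.
Step 4 — Bandwidth: Δω = ω₀/Q = 7.169e+04 rad/s; BW = Δω/(2π) = 1.141e+04 Hz.

(a) f₀ = 4218 Hz  (b) Q = 0.3697  (c) BW = 1.141e+04 Hz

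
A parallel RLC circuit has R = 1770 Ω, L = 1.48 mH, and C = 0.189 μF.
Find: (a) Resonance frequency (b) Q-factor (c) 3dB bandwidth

Step 1 — Resonance: ω₀ = 1/√(LC) = 1/√(0.00148·1.89e-07) = 5.979e+04 rad/s.
Step 2 — f₀ = ω₀/(2π) = 9516 Hz.
Step 3 — Parallel Q: Q = R/(ω₀L) = 1770/(5.979e+04·0.00148) = 20.
Step 4 — Bandwidth: Δω = ω₀/Q = 2989 rad/s; BW = Δω/(2π) = 475.8 Hz.

(a) f₀ = 9516 Hz  (b) Q = 20  (c) BW = 475.8 Hz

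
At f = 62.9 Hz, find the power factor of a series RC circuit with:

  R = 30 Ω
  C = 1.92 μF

Step 1 — Angular frequency: ω = 2π·f = 2π·62.9 = 395.2 rad/s.
Step 2 — Component impedances:
  R: Z = R = 30 Ω
  C: Z = 1/(jωC) = -j/(ω·C) = 0 - j1318 Ω
Step 3 — Series combination: Z_total = R + C = 30 - j1318 Ω = 1318∠-88.7° Ω.
Step 4 — Power factor: PF = cos(φ) = Re(Z)/|Z| = 30/1318 = 0.02276.
Step 5 — Type: Im(Z) = -1318 ⇒ leading (phase φ = -88.7°).

PF = 0.02276 (leading, φ = -88.7°)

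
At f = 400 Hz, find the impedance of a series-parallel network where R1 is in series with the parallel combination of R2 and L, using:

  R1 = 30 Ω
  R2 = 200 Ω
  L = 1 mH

Step 1 — Angular frequency: ω = 2π·f = 2π·400 = 2513 rad/s.
Step 2 — Component impedances:
  R1: Z = R = 30 Ω
  R2: Z = R = 200 Ω
  L: Z = jωL = j·2513·0.001 = 0 + j2.513 Ω
Step 3 — Parallel branch: R2 || L = 1/(1/R2 + 1/L) = 0.03158 + j2.513 Ω.
Step 4 — Series with R1: Z_total = R1 + (R2 || L) = 30.03 + j2.513 Ω = 30.14∠4.8° Ω.

Z = 30.03 + j2.513 Ω = 30.14∠4.8° Ω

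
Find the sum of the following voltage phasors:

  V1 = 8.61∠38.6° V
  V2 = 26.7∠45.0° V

Step 1 — Convert each phasor to rectangular form:
  V1 = 8.61·(cos(38.6°) + j·sin(38.6°)) = 6.729 + j5.372 V
  V2 = 26.7·(cos(45.0°) + j·sin(45.0°)) = 18.88 + j18.88 V
Step 2 — Sum components: V_total = 25.61 + j24.25 V.
Step 3 — Convert to polar: |V_total| = 35.27 V, ∠V_total = 43.4°.

V_total = 35.27∠43.4° V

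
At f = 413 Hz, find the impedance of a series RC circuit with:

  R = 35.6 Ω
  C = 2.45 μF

Step 1 — Angular frequency: ω = 2π·f = 2π·413 = 2595 rad/s.
Step 2 — Component impedances:
  R: Z = R = 35.6 Ω
  C: Z = 1/(jωC) = -j/(ω·C) = 0 - j157.3 Ω
Step 3 — Series combination: Z_total = R + C = 35.6 - j157.3 Ω = 161.3∠-77.2° Ω.

Z = 35.6 - j157.3 Ω = 161.3∠-77.2° Ω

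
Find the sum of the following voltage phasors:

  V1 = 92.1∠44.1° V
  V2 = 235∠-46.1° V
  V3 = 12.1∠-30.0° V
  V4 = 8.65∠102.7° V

Step 1 — Convert each phasor to rectangular form:
  V1 = 92.1·(cos(44.1°) + j·sin(44.1°)) = 66.14 + j64.09 V
  V2 = 235·(cos(-46.1°) + j·sin(-46.1°)) = 162.9 - j169.3 V
  V3 = 12.1·(cos(-30.0°) + j·sin(-30.0°)) = 10.48 - j6.05 V
  V4 = 8.65·(cos(102.7°) + j·sin(102.7°)) = -1.902 + j8.438 V
Step 2 — Sum components: V_total = 237.7 - j102.8 V.
Step 3 — Convert to polar: |V_total| = 259 V, ∠V_total = -23.4°.

V_total = 259∠-23.4° V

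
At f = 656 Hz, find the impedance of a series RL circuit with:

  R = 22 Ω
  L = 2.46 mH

Step 1 — Angular frequency: ω = 2π·f = 2π·656 = 4122 rad/s.
Step 2 — Component impedances:
  R: Z = R = 22 Ω
  L: Z = jωL = j·4122·0.00246 = 0 + j10.14 Ω
Step 3 — Series combination: Z_total = R + L = 22 + j10.14 Ω = 24.22∠24.7° Ω.

Z = 22 + j10.14 Ω = 24.22∠24.7° Ω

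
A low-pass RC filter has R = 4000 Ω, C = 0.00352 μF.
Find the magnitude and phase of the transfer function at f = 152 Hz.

Step 1 — Angular frequency: ω = 2π·152 = 955 rad/s.
Step 2 — Transfer function: H(jω) = 1/(1 + jωRC).
Step 3 — Denominator: 1 + jωRC = 1 + j·955·4000·3.52e-09 = 1 + j0.01345.
Step 4 — H = 0.9998 - j0.01344.
Step 5 — Magnitude: |H| = 0.9999 (-0.0 dB); phase: φ = -0.8°.

|H| = 0.9999 (-0.0 dB), φ = -0.8°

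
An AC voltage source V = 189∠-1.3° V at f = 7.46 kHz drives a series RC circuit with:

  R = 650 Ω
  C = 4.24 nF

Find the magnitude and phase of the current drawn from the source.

Step 1 — Angular frequency: ω = 2π·f = 2π·7460 = 4.687e+04 rad/s.
Step 2 — Component impedances:
  R: Z = R = 650 Ω
  C: Z = 1/(jωC) = -j/(ω·C) = 0 - j5032 Ω
Step 3 — Series combination: Z_total = R + C = 650 - j5032 Ω = 5074∠-82.6° Ω.
Step 4 — Source phasor: V = 189∠-1.3° V = 189 - j4.288 V.
Step 5 — Ohm's law: I = V / Z_total = (189 - j4.288) / (650 - j5032) = 0.00561 + j0.03683 A.
Step 6 — Convert to polar: |I| = 0.03725 A, ∠I = 81.3°.

I = 0.03725∠81.3° A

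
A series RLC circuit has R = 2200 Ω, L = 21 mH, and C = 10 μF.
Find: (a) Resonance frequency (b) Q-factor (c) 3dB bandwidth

Step 1 — Resonance condition Im(Z)=0 gives ω₀ = 1/√(LC).
Step 2 — ω₀ = 1/√(0.021·1e-05) = 2182 rad/s.
Step 3 — f₀ = ω₀/(2π) = 347.3 Hz.
Step 4 — Series Q: Q = ω₀L/R = 2182·0.021/2200 = 0.02083.
Step 5 — 3dB bandwidth: Δω = ω₀/Q = 1.048e+05 rad/s; BW = Δω/(2π) = 1.667e+04 Hz.

(a) f₀ = 347.3 Hz  (b) Q = 0.02083  (c) BW = 1.667e+04 Hz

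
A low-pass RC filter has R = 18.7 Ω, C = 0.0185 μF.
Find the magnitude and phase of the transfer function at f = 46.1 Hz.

Step 1 — Angular frequency: ω = 2π·46.1 = 289.7 rad/s.
Step 2 — Transfer function: H(jω) = 1/(1 + jωRC).
Step 3 — Denominator: 1 + jωRC = 1 + j·289.7·18.7·1.85e-08 = 1 + j0.0001002.
Step 4 — H = 1 - j0.0001002.
Step 5 — Magnitude: |H| = 1 (-0.0 dB); phase: φ = -0.0°.

|H| = 1 (-0.0 dB), φ = -0.0°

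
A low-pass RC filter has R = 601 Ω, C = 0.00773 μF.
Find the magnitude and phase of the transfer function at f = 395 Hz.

Step 1 — Angular frequency: ω = 2π·395 = 2482 rad/s.
Step 2 — Transfer function: H(jω) = 1/(1 + jωRC).
Step 3 — Denominator: 1 + jωRC = 1 + j·2482·601·7.73e-09 = 1 + j0.01153.
Step 4 — H = 0.9999 - j0.01153.
Step 5 — Magnitude: |H| = 0.9999 (-0.0 dB); phase: φ = -0.7°.

|H| = 0.9999 (-0.0 dB), φ = -0.7°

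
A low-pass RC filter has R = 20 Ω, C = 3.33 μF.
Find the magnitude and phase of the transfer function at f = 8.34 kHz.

Step 1 — Angular frequency: ω = 2π·8340 = 5.24e+04 rad/s.
Step 2 — Transfer function: H(jω) = 1/(1 + jωRC).
Step 3 — Denominator: 1 + jωRC = 1 + j·5.24e+04·20·3.33e-06 = 1 + j3.49.
Step 4 — H = 0.07587 - j0.2648.
Step 5 — Magnitude: |H| = 0.2755 (-11.2 dB); phase: φ = -74.0°.

|H| = 0.2755 (-11.2 dB), φ = -74.0°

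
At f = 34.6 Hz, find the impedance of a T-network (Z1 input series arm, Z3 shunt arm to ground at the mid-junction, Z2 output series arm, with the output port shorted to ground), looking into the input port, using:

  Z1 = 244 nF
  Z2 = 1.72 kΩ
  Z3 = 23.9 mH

Step 1 — Angular frequency: ω = 2π·f = 2π·34.6 = 217.4 rad/s.
Step 2 — Component impedances:
  Z1: Z = 1/(jωC) = -j/(ω·C) = 0 - j1.885e+04 Ω
  Z2: Z = R = 1720 Ω
  Z3: Z = jωL = j·217.4·0.0239 = 0 + j5.196 Ω
Step 3 — With the output port shorted to ground, the output series arm Z2 runs from the junction to ground; the shunt arm Z3 also runs from the junction to ground. They appear in parallel: Z3 || Z2 = 0.0157 + j5.196 Ω.
Step 4 — Series with input arm Z1: Z_in = Z1 + (Z3 || Z2) = 0.0157 - j1.885e+04 Ω = 1.885e+04∠-90.0° Ω.

Z = 0.0157 - j1.885e+04 Ω = 1.885e+04∠-90.0° Ω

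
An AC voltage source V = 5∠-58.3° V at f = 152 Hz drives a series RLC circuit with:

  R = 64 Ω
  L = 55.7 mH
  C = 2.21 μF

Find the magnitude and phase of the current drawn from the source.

Step 1 — Angular frequency: ω = 2π·f = 2π·152 = 955 rad/s.
Step 2 — Component impedances:
  R: Z = R = 64 Ω
  L: Z = jωL = j·955·0.0557 = 0 + j53.2 Ω
  C: Z = 1/(jωC) = -j/(ω·C) = 0 - j473.8 Ω
Step 3 — Series combination: Z_total = R + L + C = 64 - j420.6 Ω = 425.4∠-81.3° Ω.
Step 4 — Source phasor: V = 5∠-58.3° V = 2.627 - j4.254 V.
Step 5 — Ohm's law: I = V / Z_total = (2.627 - j4.254) / (64 - j420.6) = 0.01081 + j0.004601 A.
Step 6 — Convert to polar: |I| = 0.01175 A, ∠I = 23.0°.

I = 0.01175∠23.0° A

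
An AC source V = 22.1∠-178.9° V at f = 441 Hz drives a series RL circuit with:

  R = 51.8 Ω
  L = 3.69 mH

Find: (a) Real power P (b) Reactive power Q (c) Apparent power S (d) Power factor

Step 1 — Angular frequency: ω = 2π·f = 2π·441 = 2771 rad/s.
Step 2 — Component impedances:
  R: Z = R = 51.8 Ω
  L: Z = jωL = j·2771·0.00369 = 0 + j10.22 Ω
Step 3 — Series combination: Z_total = R + L = 51.8 + j10.22 Ω = 52.8∠11.2° Ω.
Step 4 — Source phasor: V = 22.1∠-178.9° V = -22.1 - j0.4243 V.
Step 5 — Current: I = V / Z = -0.4121 + j0.07316 A = 0.4186∠169.9° A.
Step 6 — Complex power: S = V·I* = 9.075 + j1.791 VA.
Step 7 — Real power: P = Re(S) = 9.075 W.
Step 8 — Reactive power: Q = Im(S) = 1.791 VAR.
Step 9 — Apparent power: |S| = 9.25 VA.
Step 10 — Power factor: PF = P/|S| = 0.9811 (lagging).

(a) P = 9.075 W  (b) Q = 1.791 VAR  (c) S = 9.25 VA  (d) PF = 0.9811 (lagging)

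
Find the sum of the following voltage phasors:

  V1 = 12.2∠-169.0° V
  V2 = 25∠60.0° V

Step 1 — Convert each phasor to rectangular form:
  V1 = 12.2·(cos(-169.0°) + j·sin(-169.0°)) = -11.98 - j2.328 V
  V2 = 25·(cos(60.0°) + j·sin(60.0°)) = 12.5 + j21.65 V
Step 2 — Sum components: V_total = 0.5241 + j19.32 V.
Step 3 — Convert to polar: |V_total| = 19.33 V, ∠V_total = 88.4°.

V_total = 19.33∠88.4° V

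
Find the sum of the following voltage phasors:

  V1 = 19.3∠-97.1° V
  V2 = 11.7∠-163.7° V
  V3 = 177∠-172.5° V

Step 1 — Convert each phasor to rectangular form:
  V1 = 19.3·(cos(-97.1°) + j·sin(-97.1°)) = -2.386 - j19.15 V
  V2 = 11.7·(cos(-163.7°) + j·sin(-163.7°)) = -11.23 - j3.284 V
  V3 = 177·(cos(-172.5°) + j·sin(-172.5°)) = -175.5 - j23.1 V
Step 2 — Sum components: V_total = -189.1 - j45.54 V.
Step 3 — Convert to polar: |V_total| = 194.5 V, ∠V_total = -166.5°.

V_total = 194.5∠-166.5° V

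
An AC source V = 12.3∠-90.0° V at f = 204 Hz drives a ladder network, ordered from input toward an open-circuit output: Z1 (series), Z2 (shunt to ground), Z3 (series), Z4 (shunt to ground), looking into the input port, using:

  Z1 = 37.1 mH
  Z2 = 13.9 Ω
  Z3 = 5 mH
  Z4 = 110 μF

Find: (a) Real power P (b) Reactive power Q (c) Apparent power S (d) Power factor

Step 1 — Angular frequency: ω = 2π·f = 2π·204 = 1282 rad/s.
Step 2 — Component impedances:
  Z1: Z = jωL = j·1282·0.0371 = 0 + j47.55 Ω
  Z2: Z = R = 13.9 Ω
  Z3: Z = jωL = j·1282·0.005 = 0 + j6.409 Ω
  Z4: Z = 1/(jωC) = -j/(ω·C) = 0 - j7.092 Ω
Step 3 — Ladder network (open output): work backward from the far end, alternating series and parallel combinations. Z_in = 0.03354 + j46.87 Ω = 46.87∠90.0° Ω.
Step 4 — Source phasor: V = 12.3∠-90.0° V = 0 - j12.3 V.
Step 5 — Current: I = V / Z = -0.2624 - j0.0001878 A = 0.2624∠-180.0° A.
Step 6 — Complex power: S = V·I* = 0.00231 + j3.228 VA.
Step 7 — Real power: P = Re(S) = 0.00231 W.
Step 8 — Reactive power: Q = Im(S) = 3.228 VAR.
Step 9 — Apparent power: |S| = 3.228 VA.
Step 10 — Power factor: PF = P/|S| = 0.0007156 (lagging).

(a) P = 0.00231 W  (b) Q = 3.228 VAR  (c) S = 3.228 VA  (d) PF = 0.0007156 (lagging)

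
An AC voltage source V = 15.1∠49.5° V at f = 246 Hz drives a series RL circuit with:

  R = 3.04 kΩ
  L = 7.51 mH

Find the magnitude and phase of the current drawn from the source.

Step 1 — Angular frequency: ω = 2π·f = 2π·246 = 1546 rad/s.
Step 2 — Component impedances:
  R: Z = R = 3040 Ω
  L: Z = jωL = j·1546·0.00751 = 0 + j11.61 Ω
Step 3 — Series combination: Z_total = R + L = 3040 + j11.61 Ω = 3040∠0.2° Ω.
Step 4 — Source phasor: V = 15.1∠49.5° V = 9.807 + j11.48 V.
Step 5 — Ohm's law: I = V / Z_total = (9.807 + j11.48) / (3040 + j11.61) = 0.00324 + j0.003765 A.
Step 6 — Convert to polar: |I| = 0.004967 A, ∠I = 49.3°.

I = 0.004967∠49.3° A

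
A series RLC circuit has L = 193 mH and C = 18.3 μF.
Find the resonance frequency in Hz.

Step 1 — Resonance condition Im(Z)=0 gives ω₀ = 1/√(LC).
Step 2 — ω₀ = 1/√(0.193·1.83e-05) = 532.1 rad/s.
Step 3 — f₀ = ω₀/(2π) = 84.69 Hz.

f₀ = 84.69 Hz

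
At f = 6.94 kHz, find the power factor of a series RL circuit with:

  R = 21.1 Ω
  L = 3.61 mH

Step 1 — Angular frequency: ω = 2π·f = 2π·6940 = 4.361e+04 rad/s.
Step 2 — Component impedances:
  R: Z = R = 21.1 Ω
  L: Z = jωL = j·4.361e+04·0.00361 = 0 + j157.4 Ω
Step 3 — Series combination: Z_total = R + L = 21.1 + j157.4 Ω = 158.8∠82.4° Ω.
Step 4 — Power factor: PF = cos(φ) = Re(Z)/|Z| = 21.1/158.8 = 0.1329.
Step 5 — Type: Im(Z) = 157.4 ⇒ lagging (phase φ = 82.4°).

PF = 0.1329 (lagging, φ = 82.4°)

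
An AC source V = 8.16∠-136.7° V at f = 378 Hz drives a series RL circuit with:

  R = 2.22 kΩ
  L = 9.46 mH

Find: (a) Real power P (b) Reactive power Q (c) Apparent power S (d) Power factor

Step 1 — Angular frequency: ω = 2π·f = 2π·378 = 2375 rad/s.
Step 2 — Component impedances:
  R: Z = R = 2220 Ω
  L: Z = jωL = j·2375·0.00946 = 0 + j22.47 Ω
Step 3 — Series combination: Z_total = R + L = 2220 + j22.47 Ω = 2220∠0.6° Ω.
Step 4 — Source phasor: V = 8.16∠-136.7° V = -5.939 - j5.596 V.
Step 5 — Current: I = V / Z = -0.0027 - j0.002494 A = 0.003675∠-137.3° A.
Step 6 — Complex power: S = V·I* = 0.02999 + j0.0003035 VA.
Step 7 — Real power: P = Re(S) = 0.02999 W.
Step 8 — Reactive power: Q = Im(S) = 0.0003035 VAR.
Step 9 — Apparent power: |S| = 0.02999 VA.
Step 10 — Power factor: PF = P/|S| = 0.9999 (lagging).

(a) P = 0.02999 W  (b) Q = 0.0003035 VAR  (c) S = 0.02999 VA  (d) PF = 0.9999 (lagging)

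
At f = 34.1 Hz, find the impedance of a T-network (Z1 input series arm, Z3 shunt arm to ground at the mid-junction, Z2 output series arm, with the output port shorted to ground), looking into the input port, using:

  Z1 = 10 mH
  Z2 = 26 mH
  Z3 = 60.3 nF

Step 1 — Angular frequency: ω = 2π·f = 2π·34.1 = 214.3 rad/s.
Step 2 — Component impedances:
  Z1: Z = jωL = j·214.3·0.01 = 0 + j2.143 Ω
  Z2: Z = jωL = j·214.3·0.026 = 0 + j5.571 Ω
  Z3: Z = 1/(jωC) = -j/(ω·C) = 0 - j7.74e+04 Ω
Step 3 — With the output port shorted to ground, the output series arm Z2 runs from the junction to ground; the shunt arm Z3 also runs from the junction to ground. They appear in parallel: Z3 || Z2 = 0 + j5.571 Ω.
Step 4 — Series with input arm Z1: Z_in = Z1 + (Z3 || Z2) = 0 + j7.714 Ω = 7.714∠90.0° Ω.

Z = 0 + j7.714 Ω = 7.714∠90.0° Ω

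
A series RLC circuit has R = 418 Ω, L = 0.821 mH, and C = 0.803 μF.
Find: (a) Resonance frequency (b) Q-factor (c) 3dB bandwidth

Step 1 — Resonance condition Im(Z)=0 gives ω₀ = 1/√(LC).
Step 2 — ω₀ = 1/√(0.000821·8.03e-07) = 3.895e+04 rad/s.
Step 3 — f₀ = ω₀/(2π) = 6199 Hz.
Step 4 — Series Q: Q = ω₀L/R = 3.895e+04·0.000821/418 = 0.0765.
Step 5 — 3dB bandwidth: Δω = ω₀/Q = 5.091e+05 rad/s; BW = Δω/(2π) = 8.103e+04 Hz.

(a) f₀ = 6199 Hz  (b) Q = 0.0765  (c) BW = 8.103e+04 Hz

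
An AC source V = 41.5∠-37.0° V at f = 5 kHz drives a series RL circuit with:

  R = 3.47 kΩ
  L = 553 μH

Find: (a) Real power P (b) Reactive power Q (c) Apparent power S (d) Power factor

Step 1 — Angular frequency: ω = 2π·f = 2π·5000 = 3.142e+04 rad/s.
Step 2 — Component impedances:
  R: Z = R = 3470 Ω
  L: Z = jωL = j·3.142e+04·0.000553 = 0 + j17.37 Ω
Step 3 — Series combination: Z_total = R + L = 3470 + j17.37 Ω = 3470∠0.3° Ω.
Step 4 — Source phasor: V = 41.5∠-37.0° V = 33.14 - j24.98 V.
Step 5 — Current: I = V / Z = 0.009515 - j0.007245 A = 0.01196∠-37.3° A.
Step 6 — Complex power: S = V·I* = 0.4963 + j0.002485 VA.
Step 7 — Real power: P = Re(S) = 0.4963 W.
Step 8 — Reactive power: Q = Im(S) = 0.002485 VAR.
Step 9 — Apparent power: |S| = 0.4963 VA.
Step 10 — Power factor: PF = P/|S| = 1 (lagging).

(a) P = 0.4963 W  (b) Q = 0.002485 VAR  (c) S = 0.4963 VA  (d) PF = 1 (lagging)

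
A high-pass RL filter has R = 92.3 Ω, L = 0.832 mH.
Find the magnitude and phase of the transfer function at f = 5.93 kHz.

Step 1 — Angular frequency: ω = 2π·5930 = 3.726e+04 rad/s.
Step 2 — Transfer function: H(jω) = jωL/(R + jωL).
Step 3 — Numerator jωL = j·31; denominator R + jωL = 92.3 + j31.
Step 4 — H = 0.1014 + j0.3018.
Step 5 — Magnitude: |H| = 0.3184 (-9.9 dB); phase: φ = 71.4°.

|H| = 0.3184 (-9.9 dB), φ = 71.4°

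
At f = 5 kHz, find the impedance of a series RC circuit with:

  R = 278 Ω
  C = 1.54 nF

Step 1 — Angular frequency: ω = 2π·f = 2π·5000 = 3.142e+04 rad/s.
Step 2 — Component impedances:
  R: Z = R = 278 Ω
  C: Z = 1/(jωC) = -j/(ω·C) = 0 - j2.067e+04 Ω
Step 3 — Series combination: Z_total = R + C = 278 - j2.067e+04 Ω = 2.067e+04∠-89.2° Ω.

Z = 278 - j2.067e+04 Ω = 2.067e+04∠-89.2° Ω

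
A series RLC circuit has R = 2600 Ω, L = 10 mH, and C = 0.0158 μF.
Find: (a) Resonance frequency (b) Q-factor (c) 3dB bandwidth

Step 1 — Resonance condition Im(Z)=0 gives ω₀ = 1/√(LC).
Step 2 — ω₀ = 1/√(0.01·1.58e-08) = 7.956e+04 rad/s.
Step 3 — f₀ = ω₀/(2π) = 1.266e+04 Hz.
Step 4 — Series Q: Q = ω₀L/R = 7.956e+04·0.01/2600 = 0.306.
Step 5 — 3dB bandwidth: Δω = ω₀/Q = 2.6e+05 rad/s; BW = Δω/(2π) = 4.138e+04 Hz.

(a) f₀ = 1.266e+04 Hz  (b) Q = 0.306  (c) BW = 4.138e+04 Hz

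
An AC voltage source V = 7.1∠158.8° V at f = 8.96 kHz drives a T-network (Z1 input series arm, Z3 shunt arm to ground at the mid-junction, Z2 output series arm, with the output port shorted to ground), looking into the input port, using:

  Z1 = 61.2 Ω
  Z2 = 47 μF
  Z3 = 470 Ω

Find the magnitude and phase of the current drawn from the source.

Step 1 — Angular frequency: ω = 2π·f = 2π·8960 = 5.63e+04 rad/s.
Step 2 — Component impedances:
  Z1: Z = R = 61.2 Ω
  Z2: Z = 1/(jωC) = -j/(ω·C) = 0 - j0.3779 Ω
  Z3: Z = R = 470 Ω
Step 3 — With the output port shorted to ground, the output series arm Z2 runs from the junction to ground; the shunt arm Z3 also runs from the junction to ground. They appear in parallel: Z3 || Z2 = 0.0003039 - j0.3779 Ω.
Step 4 — Series with input arm Z1: Z_in = Z1 + (Z3 || Z2) = 61.2 - j0.3779 Ω = 61.2∠-0.4° Ω.
Step 5 — Source phasor: V = 7.1∠158.8° V = -6.619 + j2.568 V.
Step 6 — Ohm's law: I = V / Z_total = (-6.619 + j2.568) / (61.2 - j0.3779) = -0.1084 + j0.04128 A.
Step 7 — Convert to polar: |I| = 0.116 A, ∠I = 159.2°.

I = 0.116∠159.2° A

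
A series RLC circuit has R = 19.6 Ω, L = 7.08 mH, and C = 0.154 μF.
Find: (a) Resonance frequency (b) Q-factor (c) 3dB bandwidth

Step 1 — Resonance condition Im(Z)=0 gives ω₀ = 1/√(LC).
Step 2 — ω₀ = 1/√(0.00708·1.54e-07) = 3.028e+04 rad/s.
Step 3 — f₀ = ω₀/(2π) = 4820 Hz.
Step 4 — Series Q: Q = ω₀L/R = 3.028e+04·0.00708/19.6 = 10.94.
Step 5 — 3dB bandwidth: Δω = ω₀/Q = 2768 rad/s; BW = Δω/(2π) = 440.6 Hz.

(a) f₀ = 4820 Hz  (b) Q = 10.94  (c) BW = 440.6 Hz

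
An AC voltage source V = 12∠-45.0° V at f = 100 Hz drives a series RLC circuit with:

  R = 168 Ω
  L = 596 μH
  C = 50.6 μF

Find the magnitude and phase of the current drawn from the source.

Step 1 — Angular frequency: ω = 2π·f = 2π·100 = 628.3 rad/s.
Step 2 — Component impedances:
  R: Z = R = 168 Ω
  L: Z = jωL = j·628.3·0.000596 = 0 + j0.3745 Ω
  C: Z = 1/(jωC) = -j/(ω·C) = 0 - j31.45 Ω
Step 3 — Series combination: Z_total = R + L + C = 168 - j31.08 Ω = 170.9∠-10.5° Ω.
Step 4 — Source phasor: V = 12∠-45.0° V = 8.485 - j8.485 V.
Step 5 — Ohm's law: I = V / Z_total = (8.485 - j8.485) / (168 - j31.08) = 0.05787 - j0.0398 A.
Step 6 — Convert to polar: |I| = 0.07024 A, ∠I = -34.5°.

I = 0.07024∠-34.5° A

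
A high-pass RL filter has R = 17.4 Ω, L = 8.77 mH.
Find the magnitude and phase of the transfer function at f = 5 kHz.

Step 1 — Angular frequency: ω = 2π·5000 = 3.142e+04 rad/s.
Step 2 — Transfer function: H(jω) = jωL/(R + jωL).
Step 3 — Numerator jωL = j·275.5; denominator R + jωL = 17.4 + j275.5.
Step 4 — H = 0.996 + j0.0629.
Step 5 — Magnitude: |H| = 0.998 (-0.0 dB); phase: φ = 3.6°.

|H| = 0.998 (-0.0 dB), φ = 3.6°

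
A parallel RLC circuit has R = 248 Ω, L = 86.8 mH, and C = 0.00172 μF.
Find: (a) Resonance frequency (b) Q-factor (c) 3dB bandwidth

Step 1 — Resonance: ω₀ = 1/√(LC) = 1/√(0.0868·1.72e-09) = 8.184e+04 rad/s.
Step 2 — f₀ = ω₀/(2π) = 1.303e+04 Hz.
Step 3 — Parallel Q: Q = R/(ω₀L) = 248/(8.184e+04·0.0868) = 0.03491.
Step 4 — Bandwidth: Δω = ω₀/Q = 2.344e+06 rad/s; BW = Δω/(2π) = 3.731e+05 Hz.

(a) f₀ = 1.303e+04 Hz  (b) Q = 0.03491  (c) BW = 3.731e+05 Hz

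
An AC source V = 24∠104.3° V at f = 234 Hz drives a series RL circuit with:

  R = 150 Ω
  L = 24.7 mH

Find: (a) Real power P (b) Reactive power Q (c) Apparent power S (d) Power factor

Step 1 — Angular frequency: ω = 2π·f = 2π·234 = 1470 rad/s.
Step 2 — Component impedances:
  R: Z = R = 150 Ω
  L: Z = jωL = j·1470·0.0247 = 0 + j36.32 Ω
Step 3 — Series combination: Z_total = R + L = 150 + j36.32 Ω = 154.3∠13.6° Ω.
Step 4 — Source phasor: V = 24∠104.3° V = -5.928 + j23.26 V.
Step 5 — Current: I = V / Z = -0.001874 + j0.1555 A = 0.1555∠90.7° A.
Step 6 — Complex power: S = V·I* = 3.627 + j0.8782 VA.
Step 7 — Real power: P = Re(S) = 3.627 W.
Step 8 — Reactive power: Q = Im(S) = 0.8782 VAR.
Step 9 — Apparent power: |S| = 3.732 VA.
Step 10 — Power factor: PF = P/|S| = 0.9719 (lagging).

(a) P = 3.627 W  (b) Q = 0.8782 VAR  (c) S = 3.732 VA  (d) PF = 0.9719 (lagging)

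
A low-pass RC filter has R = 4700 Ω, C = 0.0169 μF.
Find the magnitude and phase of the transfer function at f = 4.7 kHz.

Step 1 — Angular frequency: ω = 2π·4700 = 2.953e+04 rad/s.
Step 2 — Transfer function: H(jω) = 1/(1 + jωRC).
Step 3 — Denominator: 1 + jωRC = 1 + j·2.953e+04·4700·1.69e-08 = 1 + j2.346.
Step 4 — H = 0.1538 - j0.3608.
Step 5 — Magnitude: |H| = 0.3922 (-8.1 dB); phase: φ = -66.9°.

|H| = 0.3922 (-8.1 dB), φ = -66.9°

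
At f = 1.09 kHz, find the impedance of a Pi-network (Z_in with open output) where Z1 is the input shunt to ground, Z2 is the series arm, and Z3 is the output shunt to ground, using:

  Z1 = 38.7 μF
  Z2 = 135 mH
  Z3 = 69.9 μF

Step 1 — Angular frequency: ω = 2π·f = 2π·1090 = 6849 rad/s.
Step 2 — Component impedances:
  Z1: Z = 1/(jωC) = -j/(ω·C) = 0 - j3.773 Ω
  Z2: Z = jωL = j·6849·0.135 = 0 + j924.6 Ω
  Z3: Z = 1/(jωC) = -j/(ω·C) = 0 - j2.089 Ω
Step 3 — With open output, the series arm Z2 and the output shunt Z3 appear in series to ground: Z2 + Z3 = 0 + j922.5 Ω.
Step 4 — Parallel with input shunt Z1: Z_in = Z1 || (Z2 + Z3) = 0 - j3.788 Ω = 3.788∠-90.0° Ω.

Z = 0 - j3.788 Ω = 3.788∠-90.0° Ω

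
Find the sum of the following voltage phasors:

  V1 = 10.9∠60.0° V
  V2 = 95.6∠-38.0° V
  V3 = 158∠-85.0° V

Step 1 — Convert each phasor to rectangular form:
  V1 = 10.9·(cos(60.0°) + j·sin(60.0°)) = 5.45 + j9.44 V
  V2 = 95.6·(cos(-38.0°) + j·sin(-38.0°)) = 75.33 - j58.86 V
  V3 = 158·(cos(-85.0°) + j·sin(-85.0°)) = 13.77 - j157.4 V
Step 2 — Sum components: V_total = 94.55 - j206.8 V.
Step 3 — Convert to polar: |V_total| = 227.4 V, ∠V_total = -65.4°.

V_total = 227.4∠-65.4° V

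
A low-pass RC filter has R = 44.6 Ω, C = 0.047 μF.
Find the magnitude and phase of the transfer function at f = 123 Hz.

Step 1 — Angular frequency: ω = 2π·123 = 772.8 rad/s.
Step 2 — Transfer function: H(jω) = 1/(1 + jωRC).
Step 3 — Denominator: 1 + jωRC = 1 + j·772.8·44.6·4.7e-08 = 1 + j0.00162.
Step 4 — H = 1 - j0.00162.
Step 5 — Magnitude: |H| = 1 (-0.0 dB); phase: φ = -0.1°.

|H| = 1 (-0.0 dB), φ = -0.1°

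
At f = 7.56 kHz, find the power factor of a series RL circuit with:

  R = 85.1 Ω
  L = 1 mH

Step 1 — Angular frequency: ω = 2π·f = 2π·7560 = 4.75e+04 rad/s.
Step 2 — Component impedances:
  R: Z = R = 85.1 Ω
  L: Z = jωL = j·4.75e+04·0.001 = 0 + j47.5 Ω
Step 3 — Series combination: Z_total = R + L = 85.1 + j47.5 Ω = 97.46∠29.2° Ω.
Step 4 — Power factor: PF = cos(φ) = Re(Z)/|Z| = 85.1/97.46 = 0.8732.
Step 5 — Type: Im(Z) = 47.5 ⇒ lagging (phase φ = 29.2°).

PF = 0.8732 (lagging, φ = 29.2°)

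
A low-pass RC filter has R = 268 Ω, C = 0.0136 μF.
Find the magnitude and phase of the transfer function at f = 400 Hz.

Step 1 — Angular frequency: ω = 2π·400 = 2513 rad/s.
Step 2 — Transfer function: H(jω) = 1/(1 + jωRC).
Step 3 — Denominator: 1 + jωRC = 1 + j·2513·268·1.36e-08 = 1 + j0.00916.
Step 4 — H = 0.9999 - j0.00916.
Step 5 — Magnitude: |H| = 1 (-0.0 dB); phase: φ = -0.5°.

|H| = 1 (-0.0 dB), φ = -0.5°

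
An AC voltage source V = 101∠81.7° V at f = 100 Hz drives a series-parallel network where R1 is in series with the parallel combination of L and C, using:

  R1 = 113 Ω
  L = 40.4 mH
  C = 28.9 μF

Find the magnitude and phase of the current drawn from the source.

Step 1 — Angular frequency: ω = 2π·f = 2π·100 = 628.3 rad/s.
Step 2 — Component impedances:
  R1: Z = R = 113 Ω
  L: Z = jωL = j·628.3·0.0404 = 0 + j25.38 Ω
  C: Z = 1/(jωC) = -j/(ω·C) = 0 - j55.07 Ω
Step 3 — Parallel branch: L || C = 1/(1/L + 1/C) = 0 + j47.09 Ω.
Step 4 — Series with R1: Z_total = R1 + (L || C) = 113 + j47.09 Ω = 122.4∠22.6° Ω.
Step 5 — Source phasor: V = 101∠81.7° V = 14.58 + j99.94 V.
Step 6 — Ohm's law: I = V / Z_total = (14.58 + j99.94) / (113 + j47.09) = 0.424 + j0.7078 A.
Step 7 — Convert to polar: |I| = 0.825 A, ∠I = 59.1°.

I = 0.825∠59.1° A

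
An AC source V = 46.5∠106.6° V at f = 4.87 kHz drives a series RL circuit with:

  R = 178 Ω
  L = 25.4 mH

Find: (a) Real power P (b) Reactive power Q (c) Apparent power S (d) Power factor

Step 1 — Angular frequency: ω = 2π·f = 2π·4870 = 3.06e+04 rad/s.
Step 2 — Component impedances:
  R: Z = R = 178 Ω
  L: Z = jωL = j·3.06e+04·0.0254 = 0 + j777.2 Ω
Step 3 — Series combination: Z_total = R + L = 178 + j777.2 Ω = 797.3∠77.1° Ω.
Step 4 — Source phasor: V = 46.5∠106.6° V = -13.28 + j44.56 V.
Step 5 — Current: I = V / Z = 0.05076 + j0.02872 A = 0.05832∠29.5° A.
Step 6 — Complex power: S = V·I* = 0.6054 + j2.643 VA.
Step 7 — Real power: P = Re(S) = 0.6054 W.
Step 8 — Reactive power: Q = Im(S) = 2.643 VAR.
Step 9 — Apparent power: |S| = 2.712 VA.
Step 10 — Power factor: PF = P/|S| = 0.2232 (lagging).

(a) P = 0.6054 W  (b) Q = 2.643 VAR  (c) S = 2.712 VA  (d) PF = 0.2232 (lagging)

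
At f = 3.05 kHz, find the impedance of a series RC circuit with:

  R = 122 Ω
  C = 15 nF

Step 1 — Angular frequency: ω = 2π·f = 2π·3050 = 1.916e+04 rad/s.
Step 2 — Component impedances:
  R: Z = R = 122 Ω
  C: Z = 1/(jωC) = -j/(ω·C) = 0 - j3479 Ω
Step 3 — Series combination: Z_total = R + C = 122 - j3479 Ω = 3481∠-88.0° Ω.

Z = 122 - j3479 Ω = 3481∠-88.0° Ω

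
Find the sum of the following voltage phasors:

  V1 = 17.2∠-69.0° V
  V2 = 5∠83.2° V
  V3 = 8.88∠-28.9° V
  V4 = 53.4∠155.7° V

Step 1 — Convert each phasor to rectangular form:
  V1 = 17.2·(cos(-69.0°) + j·sin(-69.0°)) = 6.164 - j16.06 V
  V2 = 5·(cos(83.2°) + j·sin(83.2°)) = 0.592 + j4.965 V
  V3 = 8.88·(cos(-28.9°) + j·sin(-28.9°)) = 7.774 - j4.292 V
  V4 = 53.4·(cos(155.7°) + j·sin(155.7°)) = -48.67 + j21.97 V
Step 2 — Sum components: V_total = -34.14 + j6.591 V.
Step 3 — Convert to polar: |V_total| = 34.77 V, ∠V_total = 169.1°.

V_total = 34.77∠169.1° V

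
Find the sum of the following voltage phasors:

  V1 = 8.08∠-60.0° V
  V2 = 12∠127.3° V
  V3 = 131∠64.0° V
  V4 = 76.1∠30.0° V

Step 1 — Convert each phasor to rectangular form:
  V1 = 8.08·(cos(-60.0°) + j·sin(-60.0°)) = 4.04 - j6.997 V
  V2 = 12·(cos(127.3°) + j·sin(127.3°)) = -7.272 + j9.546 V
  V3 = 131·(cos(64.0°) + j·sin(64.0°)) = 57.43 + j117.7 V
  V4 = 76.1·(cos(30.0°) + j·sin(30.0°)) = 65.9 + j38.05 V
Step 2 — Sum components: V_total = 120.1 + j158.3 V.
Step 3 — Convert to polar: |V_total| = 198.7 V, ∠V_total = 52.8°.

V_total = 198.7∠52.8° V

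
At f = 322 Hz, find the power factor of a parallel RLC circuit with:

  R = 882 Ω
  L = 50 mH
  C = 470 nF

Step 1 — Angular frequency: ω = 2π·f = 2π·322 = 2023 rad/s.
Step 2 — Component impedances:
  R: Z = R = 882 Ω
  L: Z = jωL = j·2023·0.05 = 0 + j101.2 Ω
  C: Z = 1/(jωC) = -j/(ω·C) = 0 - j1052 Ω
Step 3 — Parallel combination: 1/Z_total = 1/R + 1/L + 1/C; Z_total = 13.98 + j110.2 Ω = 111∠82.8° Ω.
Step 4 — Power factor: PF = cos(φ) = Re(Z)/|Z| = 13.98/111 = 0.1259.
Step 5 — Type: Im(Z) = 110.2 ⇒ lagging (phase φ = 82.8°).

PF = 0.1259 (lagging, φ = 82.8°)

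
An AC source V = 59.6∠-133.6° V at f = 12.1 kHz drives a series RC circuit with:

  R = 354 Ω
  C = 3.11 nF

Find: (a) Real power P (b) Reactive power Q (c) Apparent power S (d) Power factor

Step 1 — Angular frequency: ω = 2π·f = 2π·1.21e+04 = 7.603e+04 rad/s.
Step 2 — Component impedances:
  R: Z = R = 354 Ω
  C: Z = 1/(jωC) = -j/(ω·C) = 0 - j4229 Ω
Step 3 — Series combination: Z_total = R + C = 354 - j4229 Ω = 4244∠-85.2° Ω.
Step 4 — Source phasor: V = 59.6∠-133.6° V = -41.1 - j43.16 V.
Step 5 — Current: I = V / Z = 0.009326 - j0.0105 A = 0.01404∠-48.4° A.
Step 6 — Complex power: S = V·I* = 0.06981 - j0.834 VA.
Step 7 — Real power: P = Re(S) = 0.06981 W.
Step 8 — Reactive power: Q = Im(S) = -0.834 VAR.
Step 9 — Apparent power: |S| = 0.837 VA.
Step 10 — Power factor: PF = P/|S| = 0.08341 (leading).

(a) P = 0.06981 W  (b) Q = -0.834 VAR  (c) S = 0.837 VA  (d) PF = 0.08341 (leading)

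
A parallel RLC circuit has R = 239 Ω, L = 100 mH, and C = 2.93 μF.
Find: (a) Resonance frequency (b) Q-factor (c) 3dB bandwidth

Step 1 — Resonance: ω₀ = 1/√(LC) = 1/√(0.1·2.93e-06) = 1847 rad/s.
Step 2 — f₀ = ω₀/(2π) = 294 Hz.
Step 3 — Parallel Q: Q = R/(ω₀L) = 239/(1847·0.1) = 1.294.
Step 4 — Bandwidth: Δω = ω₀/Q = 1428 rad/s; BW = Δω/(2π) = 227.3 Hz.

(a) f₀ = 294 Hz  (b) Q = 1.294  (c) BW = 227.3 Hz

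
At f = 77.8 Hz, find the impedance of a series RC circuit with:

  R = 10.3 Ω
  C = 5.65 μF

Step 1 — Angular frequency: ω = 2π·f = 2π·77.8 = 488.8 rad/s.
Step 2 — Component impedances:
  R: Z = R = 10.3 Ω
  C: Z = 1/(jωC) = -j/(ω·C) = 0 - j362.1 Ω
Step 3 — Series combination: Z_total = R + C = 10.3 - j362.1 Ω = 362.2∠-88.4° Ω.

Z = 10.3 - j362.1 Ω = 362.2∠-88.4° Ω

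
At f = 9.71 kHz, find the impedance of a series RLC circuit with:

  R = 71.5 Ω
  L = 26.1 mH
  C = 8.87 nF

Step 1 — Angular frequency: ω = 2π·f = 2π·9710 = 6.101e+04 rad/s.
Step 2 — Component impedances:
  R: Z = R = 71.5 Ω
  L: Z = jωL = j·6.101e+04·0.0261 = 0 + j1592 Ω
  C: Z = 1/(jωC) = -j/(ω·C) = 0 - j1848 Ω
Step 3 — Series combination: Z_total = R + L + C = 71.5 - j255.5 Ω = 265.4∠-74.4° Ω.

Z = 71.5 - j255.5 Ω = 265.4∠-74.4° Ω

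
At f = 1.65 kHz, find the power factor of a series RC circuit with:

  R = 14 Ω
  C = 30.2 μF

Step 1 — Angular frequency: ω = 2π·f = 2π·1650 = 1.037e+04 rad/s.
Step 2 — Component impedances:
  R: Z = R = 14 Ω
  C: Z = 1/(jωC) = -j/(ω·C) = 0 - j3.194 Ω
Step 3 — Series combination: Z_total = R + C = 14 - j3.194 Ω = 14.36∠-12.9° Ω.
Step 4 — Power factor: PF = cos(φ) = Re(Z)/|Z| = 14/14.36 = 0.9749.
Step 5 — Type: Im(Z) = -3.194 ⇒ leading (phase φ = -12.9°).

PF = 0.9749 (leading, φ = -12.9°)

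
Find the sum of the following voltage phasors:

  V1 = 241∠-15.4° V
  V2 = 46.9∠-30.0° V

Step 1 — Convert each phasor to rectangular form:
  V1 = 241·(cos(-15.4°) + j·sin(-15.4°)) = 232.3 - j64 V
  V2 = 46.9·(cos(-30.0°) + j·sin(-30.0°)) = 40.62 - j23.45 V
Step 2 — Sum components: V_total = 273 - j87.45 V.
Step 3 — Convert to polar: |V_total| = 286.6 V, ∠V_total = -17.8°.

V_total = 286.6∠-17.8° V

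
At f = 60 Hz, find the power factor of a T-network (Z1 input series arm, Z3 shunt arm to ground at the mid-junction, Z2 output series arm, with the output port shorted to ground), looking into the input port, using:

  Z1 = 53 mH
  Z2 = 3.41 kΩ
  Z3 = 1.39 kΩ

Step 1 — Angular frequency: ω = 2π·f = 2π·60 = 377 rad/s.
Step 2 — Component impedances:
  Z1: Z = jωL = j·377·0.053 = 0 + j19.98 Ω
  Z2: Z = R = 3410 Ω
  Z3: Z = R = 1390 Ω
Step 3 — With the output port shorted to ground, the output series arm Z2 runs from the junction to ground; the shunt arm Z3 also runs from the junction to ground. They appear in parallel: Z3 || Z2 = 987.5 Ω.
Step 4 — Series with input arm Z1: Z_in = Z1 + (Z3 || Z2) = 987.5 + j19.98 Ω = 987.7∠1.2° Ω.
Step 5 — Power factor: PF = cos(φ) = Re(Z)/|Z| = 987.5/987.7 = 0.9998.
Step 6 — Type: Im(Z) = 19.98 ⇒ lagging (phase φ = 1.2°).

PF = 0.9998 (lagging, φ = 1.2°)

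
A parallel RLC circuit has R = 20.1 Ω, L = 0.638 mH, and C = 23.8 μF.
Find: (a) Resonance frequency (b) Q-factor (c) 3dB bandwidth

Step 1 — Resonance: ω₀ = 1/√(LC) = 1/√(0.000638·2.38e-05) = 8115 rad/s.
Step 2 — f₀ = ω₀/(2π) = 1292 Hz.
Step 3 — Parallel Q: Q = R/(ω₀L) = 20.1/(8115·0.000638) = 3.882.
Step 4 — Bandwidth: Δω = ω₀/Q = 2090 rad/s; BW = Δω/(2π) = 332.7 Hz.

(a) f₀ = 1292 Hz  (b) Q = 3.882  (c) BW = 332.7 Hz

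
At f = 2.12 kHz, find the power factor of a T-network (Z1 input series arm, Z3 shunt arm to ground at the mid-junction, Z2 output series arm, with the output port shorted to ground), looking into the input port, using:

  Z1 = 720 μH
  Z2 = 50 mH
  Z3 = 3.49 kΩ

Step 1 — Angular frequency: ω = 2π·f = 2π·2120 = 1.332e+04 rad/s.
Step 2 — Component impedances:
  Z1: Z = jωL = j·1.332e+04·0.00072 = 0 + j9.591 Ω
  Z2: Z = jωL = j·1.332e+04·0.05 = 0 + j666 Ω
  Z3: Z = R = 3490 Ω
Step 3 — With the output port shorted to ground, the output series arm Z2 runs from the junction to ground; the shunt arm Z3 also runs from the junction to ground. They appear in parallel: Z3 || Z2 = 122.6 + j642.6 Ω.
Step 4 — Series with input arm Z1: Z_in = Z1 + (Z3 || Z2) = 122.6 + j652.2 Ω = 663.6∠79.4° Ω.
Step 5 — Power factor: PF = cos(φ) = Re(Z)/|Z| = 122.63/663.63 = 0.1848.
Step 6 — Type: Im(Z) = 652.2 ⇒ lagging (phase φ = 79.4°).

PF = 0.1848 (lagging, φ = 79.4°)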